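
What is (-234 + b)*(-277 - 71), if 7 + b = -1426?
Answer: 580116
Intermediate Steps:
b = -1433 (b = -7 - 1426 = -1433)
(-234 + b)*(-277 - 71) = (-234 - 1433)*(-277 - 71) = -1667*(-348) = 580116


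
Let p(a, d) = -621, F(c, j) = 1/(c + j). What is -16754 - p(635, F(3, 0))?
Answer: -16133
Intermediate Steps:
-16754 - p(635, F(3, 0)) = -16754 - 1*(-621) = -16754 + 621 = -16133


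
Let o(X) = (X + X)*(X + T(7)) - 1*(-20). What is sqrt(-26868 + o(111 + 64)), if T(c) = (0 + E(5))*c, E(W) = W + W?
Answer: sqrt(58902) ≈ 242.70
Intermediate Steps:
E(W) = 2*W
T(c) = 10*c (T(c) = (0 + 2*5)*c = (0 + 10)*c = 10*c)
o(X) = 20 + 2*X*(70 + X) (o(X) = (X + X)*(X + 10*7) - 1*(-20) = (2*X)*(X + 70) + 20 = (2*X)*(70 + X) + 20 = 2*X*(70 + X) + 20 = 20 + 2*X*(70 + X))
sqrt(-26868 + o(111 + 64)) = sqrt(-26868 + (20 + 2*(111 + 64)**2 + 140*(111 + 64))) = sqrt(-26868 + (20 + 2*175**2 + 140*175)) = sqrt(-26868 + (20 + 2*30625 + 24500)) = sqrt(-26868 + (20 + 61250 + 24500)) = sqrt(-26868 + 85770) = sqrt(58902)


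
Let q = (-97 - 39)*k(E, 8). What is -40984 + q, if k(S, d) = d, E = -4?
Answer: -42072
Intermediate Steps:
q = -1088 (q = (-97 - 39)*8 = -136*8 = -1088)
-40984 + q = -40984 - 1088 = -42072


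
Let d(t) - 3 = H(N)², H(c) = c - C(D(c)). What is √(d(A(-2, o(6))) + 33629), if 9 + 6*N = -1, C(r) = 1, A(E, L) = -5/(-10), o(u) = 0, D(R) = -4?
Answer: 4*√18922/3 ≈ 183.41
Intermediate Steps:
A(E, L) = ½ (A(E, L) = -5*(-⅒) = ½)
N = -5/3 (N = -3/2 + (⅙)*(-1) = -3/2 - ⅙ = -5/3 ≈ -1.6667)
H(c) = -1 + c (H(c) = c - 1*1 = c - 1 = -1 + c)
d(t) = 91/9 (d(t) = 3 + (-1 - 5/3)² = 3 + (-8/3)² = 3 + 64/9 = 91/9)
√(d(A(-2, o(6))) + 33629) = √(91/9 + 33629) = √(302752/9) = 4*√18922/3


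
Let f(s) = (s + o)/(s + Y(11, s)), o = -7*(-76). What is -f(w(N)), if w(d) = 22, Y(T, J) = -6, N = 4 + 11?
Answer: -277/8 ≈ -34.625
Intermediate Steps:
N = 15
o = 532
f(s) = (532 + s)/(-6 + s) (f(s) = (s + 532)/(s - 6) = (532 + s)/(-6 + s))
-f(w(N)) = -(532 + 22)/(-6 + 22) = -554/16 = -1*277/8 = -277/8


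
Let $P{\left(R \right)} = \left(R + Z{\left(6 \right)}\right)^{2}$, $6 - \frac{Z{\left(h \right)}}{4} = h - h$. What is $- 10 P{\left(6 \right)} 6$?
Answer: $-54000$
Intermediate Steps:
$Z{\left(h \right)} = 24$ ($Z{\left(h \right)} = 24 - 4 \left(h - h\right) = 24 - 0 = 24 + 0 = 24$)
$P{\left(R \right)} = \left(24 + R\right)^{2}$ ($P{\left(R \right)} = \left(R + 24\right)^{2} = \left(24 + R\right)^{2}$)
$- 10 P{\left(6 \right)} 6 = - 10 \left(24 + 6\right)^{2} \cdot 6 = - 10 \cdot 30^{2} \cdot 6 = \left(-10\right) 900 \cdot 6 = \left(-9000\right) 6 = -54000$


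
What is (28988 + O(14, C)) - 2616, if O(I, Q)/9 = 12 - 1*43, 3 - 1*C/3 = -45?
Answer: 26093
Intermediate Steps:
C = 144 (C = 9 - 3*(-45) = 9 + 135 = 144)
O(I, Q) = -279 (O(I, Q) = 9*(12 - 1*43) = 9*(12 - 43) = 9*(-31) = -279)
(28988 + O(14, C)) - 2616 = (28988 - 279) - 2616 = 28709 - 2616 = 26093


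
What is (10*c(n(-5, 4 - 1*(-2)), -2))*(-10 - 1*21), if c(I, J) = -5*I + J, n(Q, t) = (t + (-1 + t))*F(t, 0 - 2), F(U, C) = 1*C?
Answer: -33480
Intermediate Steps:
F(U, C) = C
n(Q, t) = 2 - 4*t (n(Q, t) = (t + (-1 + t))*(0 - 2) = (-1 + 2*t)*(-2) = 2 - 4*t)
c(I, J) = J - 5*I
(10*c(n(-5, 4 - 1*(-2)), -2))*(-10 - 1*21) = (10*(-2 - 5*(2 - 4*(4 - 1*(-2)))))*(-10 - 1*21) = (10*(-2 - 5*(2 - 4*(4 + 2))))*(-10 - 21) = (10*(-2 - 5*(2 - 4*6)))*(-31) = (10*(-2 - 5*(2 - 24)))*(-31) = (10*(-2 - 5*(-22)))*(-31) = (10*(-2 + 110))*(-31) = (10*108)*(-31) = 1080*(-31) = -33480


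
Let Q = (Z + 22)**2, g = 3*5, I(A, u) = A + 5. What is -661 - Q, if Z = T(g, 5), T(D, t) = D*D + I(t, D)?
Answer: -66710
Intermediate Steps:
I(A, u) = 5 + A
g = 15
T(D, t) = 5 + t + D**2 (T(D, t) = D*D + (5 + t) = D**2 + (5 + t) = 5 + t + D**2)
Z = 235 (Z = 5 + 5 + 15**2 = 5 + 5 + 225 = 235)
Q = 66049 (Q = (235 + 22)**2 = 257**2 = 66049)
-661 - Q = -661 - 1*66049 = -661 - 66049 = -66710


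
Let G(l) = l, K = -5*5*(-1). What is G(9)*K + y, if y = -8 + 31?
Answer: 248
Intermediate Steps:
K = 25 (K = -25*(-1) = 25)
y = 23
G(9)*K + y = 9*25 + 23 = 225 + 23 = 248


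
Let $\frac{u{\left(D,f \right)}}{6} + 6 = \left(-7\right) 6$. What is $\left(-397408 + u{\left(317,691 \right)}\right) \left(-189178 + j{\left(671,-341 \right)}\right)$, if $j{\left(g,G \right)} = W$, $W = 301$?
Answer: $75115627392$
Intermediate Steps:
$u{\left(D,f \right)} = -288$ ($u{\left(D,f \right)} = -36 + 6 \left(\left(-7\right) 6\right) = -36 + 6 \left(-42\right) = -36 - 252 = -288$)
$j{\left(g,G \right)} = 301$
$\left(-397408 + u{\left(317,691 \right)}\right) \left(-189178 + j{\left(671,-341 \right)}\right) = \left(-397408 - 288\right) \left(-189178 + 301\right) = \left(-397696\right) \left(-188877\right) = 75115627392$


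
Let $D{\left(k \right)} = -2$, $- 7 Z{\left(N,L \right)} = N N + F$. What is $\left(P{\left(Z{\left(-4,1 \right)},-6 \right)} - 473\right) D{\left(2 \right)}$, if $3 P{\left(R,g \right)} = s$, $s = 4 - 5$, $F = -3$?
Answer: $\frac{2840}{3} \approx 946.67$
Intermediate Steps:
$s = -1$ ($s = 4 - 5 = -1$)
$Z{\left(N,L \right)} = \frac{3}{7} - \frac{N^{2}}{7}$ ($Z{\left(N,L \right)} = - \frac{N N - 3}{7} = - \frac{N^{2} - 3}{7} = - \frac{-3 + N^{2}}{7} = \frac{3}{7} - \frac{N^{2}}{7}$)
$P{\left(R,g \right)} = - \frac{1}{3}$ ($P{\left(R,g \right)} = \frac{1}{3} \left(-1\right) = - \frac{1}{3}$)
$\left(P{\left(Z{\left(-4,1 \right)},-6 \right)} - 473\right) D{\left(2 \right)} = \left(- \frac{1}{3} - 473\right) \left(-2\right) = \left(- \frac{1420}{3}\right) \left(-2\right) = \frac{2840}{3}$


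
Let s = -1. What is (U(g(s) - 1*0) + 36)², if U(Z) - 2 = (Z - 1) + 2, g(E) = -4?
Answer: 1225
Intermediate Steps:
U(Z) = 3 + Z (U(Z) = 2 + ((Z - 1) + 2) = 2 + ((-1 + Z) + 2) = 2 + (1 + Z) = 3 + Z)
(U(g(s) - 1*0) + 36)² = ((3 + (-4 - 1*0)) + 36)² = ((3 + (-4 + 0)) + 36)² = ((3 - 4) + 36)² = (-1 + 36)² = 35² = 1225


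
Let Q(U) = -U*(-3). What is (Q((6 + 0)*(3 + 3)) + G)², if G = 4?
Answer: 12544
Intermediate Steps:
Q(U) = 3*U
(Q((6 + 0)*(3 + 3)) + G)² = (3*((6 + 0)*(3 + 3)) + 4)² = (3*(6*6) + 4)² = (3*36 + 4)² = (108 + 4)² = 112² = 12544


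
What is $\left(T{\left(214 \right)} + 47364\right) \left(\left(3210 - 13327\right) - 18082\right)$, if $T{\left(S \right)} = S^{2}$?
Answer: $-2627018840$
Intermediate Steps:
$\left(T{\left(214 \right)} + 47364\right) \left(\left(3210 - 13327\right) - 18082\right) = \left(214^{2} + 47364\right) \left(\left(3210 - 13327\right) - 18082\right) = \left(45796 + 47364\right) \left(\left(3210 - 13327\right) - 18082\right) = 93160 \left(-10117 - 18082\right) = 93160 \left(-28199\right) = -2627018840$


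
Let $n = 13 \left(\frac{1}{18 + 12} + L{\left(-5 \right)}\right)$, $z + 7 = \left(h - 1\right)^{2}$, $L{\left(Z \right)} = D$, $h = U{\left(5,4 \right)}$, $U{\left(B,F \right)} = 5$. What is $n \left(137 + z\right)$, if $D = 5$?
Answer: $\frac{143299}{15} \approx 9553.3$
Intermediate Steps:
$h = 5$
$L{\left(Z \right)} = 5$
$z = 9$ ($z = -7 + \left(5 - 1\right)^{2} = -7 + 4^{2} = -7 + 16 = 9$)
$n = \frac{1963}{30}$ ($n = 13 \left(\frac{1}{18 + 12} + 5\right) = 13 \left(\frac{1}{30} + 5\right) = 13 \cdot \frac{151}{30} = \frac{1963}{30} \approx 65.433$)
$n \left(137 + z\right) = \frac{1963 \left(137 + 9\right)}{30} = \frac{1963}{30} \cdot 146 = \frac{143299}{15}$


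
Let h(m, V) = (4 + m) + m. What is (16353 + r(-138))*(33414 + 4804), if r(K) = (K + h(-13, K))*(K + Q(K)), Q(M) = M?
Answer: 2312685834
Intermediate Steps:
h(m, V) = 4 + 2*m
r(K) = 2*K*(-22 + K) (r(K) = (K + (4 + 2*(-13)))*(K + K) = (K + (4 - 26))*(2*K) = (K - 22)*(2*K) = (-22 + K)*(2*K) = 2*K*(-22 + K))
(16353 + r(-138))*(33414 + 4804) = (16353 + 2*(-138)*(-22 - 138))*(33414 + 4804) = (16353 + 2*(-138)*(-160))*38218 = (16353 + 44160)*38218 = 60513*38218 = 2312685834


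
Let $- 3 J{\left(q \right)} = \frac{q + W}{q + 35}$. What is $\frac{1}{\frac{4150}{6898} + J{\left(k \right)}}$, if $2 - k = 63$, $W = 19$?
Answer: $\frac{44837}{2832} \approx 15.832$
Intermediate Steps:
$k = -61$ ($k = 2 - 63 = -61$)
$J{\left(q \right)} = - \frac{19 + q}{3 \left(35 + q\right)}$ ($J{\left(q \right)} = - \frac{\left(q + 19\right) \frac{1}{q + 35}}{3} = - \frac{\left(19 + q\right) \frac{1}{35 + q}}{3} = - \frac{\frac{1}{35 + q} \left(19 + q\right)}{3} = - \frac{19 + q}{3 \left(35 + q\right)}$)
$\frac{1}{\frac{4150}{6898} + J{\left(k \right)}} = \frac{1}{\frac{4150}{6898} + \frac{-19 - -61}{3 \left(35 - 61\right)}} = \frac{1}{4150 \cdot \frac{1}{6898} + \frac{-19 + 61}{3 \left(-26\right)}} = \frac{1}{\frac{2075}{3449} + \frac{1}{3} \left(- \frac{1}{26}\right) 42} = \frac{1}{\frac{2075}{3449} - \frac{7}{13}} = \frac{1}{\frac{2832}{44837}} = \frac{44837}{2832}$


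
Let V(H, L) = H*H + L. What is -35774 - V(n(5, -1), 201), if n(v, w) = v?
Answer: -36000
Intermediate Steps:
V(H, L) = L + H**2 (V(H, L) = H**2 + L = L + H**2)
-35774 - V(n(5, -1), 201) = -35774 - (201 + 5**2) = -35774 - (201 + 25) = -35774 - 1*226 = -35774 - 226 = -36000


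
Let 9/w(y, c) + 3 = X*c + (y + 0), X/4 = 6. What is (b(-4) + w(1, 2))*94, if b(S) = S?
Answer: -8225/23 ≈ -357.61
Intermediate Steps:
X = 24 (X = 4*6 = 24)
w(y, c) = 9/(-3 + y + 24*c) (w(y, c) = 9/(-3 + (24*c + (y + 0))) = 9/(-3 + (24*c + y)) = 9/(-3 + (y + 24*c)) = 9/(-3 + y + 24*c))
(b(-4) + w(1, 2))*94 = (-4 + 9/(-3 + 1 + 24*2))*94 = (-4 + 9/(-3 + 1 + 48))*94 = (-4 + 9/46)*94 = -175/46*94 = -8225/23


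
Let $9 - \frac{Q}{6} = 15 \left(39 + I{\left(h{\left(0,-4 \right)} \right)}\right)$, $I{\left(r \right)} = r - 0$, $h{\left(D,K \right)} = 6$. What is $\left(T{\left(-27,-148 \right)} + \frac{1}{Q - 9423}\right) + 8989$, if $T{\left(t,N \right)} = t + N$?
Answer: $\frac{118275065}{13419} \approx 8814.0$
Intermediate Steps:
$I{\left(r \right)} = r$ ($I{\left(r \right)} = r + 0 = r$)
$T{\left(t,N \right)} = N + t$
$Q = -3996$ ($Q = 54 - 6 \cdot 15 \left(39 + 6\right) = 54 - 6 \cdot 15 \cdot 45 = 54 - 4050 = -3996$)
$\left(T{\left(-27,-148 \right)} + \frac{1}{Q - 9423}\right) + 8989 = \left(\left(-148 - 27\right) + \frac{1}{-3996 - 9423}\right) + 8989 = \left(-175 + \frac{1}{-13419}\right) + 8989 = \left(-175 - \frac{1}{13419}\right) + 8989 = - \frac{2348326}{13419} + 8989 = \frac{118275065}{13419}$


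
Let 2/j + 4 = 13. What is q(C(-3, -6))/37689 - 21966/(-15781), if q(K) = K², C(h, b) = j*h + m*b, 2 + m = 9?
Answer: 7709445070/5352930981 ≈ 1.4402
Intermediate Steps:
m = 7 (m = -2 + 9 = 7)
j = 2/9 (j = 2/(-4 + 13) = 2/9 ≈ 0.22222)
C(h, b) = 7*b + 2*h/9 (C(h, b) = 2*h/9 + 7*b = 7*b + 2*h/9)
q(C(-3, -6))/37689 - 21966/(-15781) = (7*(-6) + (2/9)*(-3))²/37689 - 21966/(-15781) = (-42 - ⅔)²*(1/37689) - 21966*(-1/15781) = (-128/3)²*(1/37689) + 21966/15781 = (16384/9)*(1/37689) + 21966/15781 = 16384/339201 + 21966/15781 = 7709445070/5352930981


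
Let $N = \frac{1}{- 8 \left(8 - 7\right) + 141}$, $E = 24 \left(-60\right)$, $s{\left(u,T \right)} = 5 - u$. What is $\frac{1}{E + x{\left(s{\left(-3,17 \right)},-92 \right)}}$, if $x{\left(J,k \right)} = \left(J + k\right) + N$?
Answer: $- \frac{133}{202691} \approx -0.00065617$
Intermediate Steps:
$E = -1440$
$N = \frac{1}{133}$ ($N = \frac{1}{\left(-8\right) 1 + 141} = \frac{1}{-8 + 141} = \frac{1}{133} \approx 0.0075188$)
$x{\left(J,k \right)} = \frac{1}{133} + J + k$ ($x{\left(J,k \right)} = \left(J + k\right) + \frac{1}{133} = \frac{1}{133} + J + k$)
$\frac{1}{E + x{\left(s{\left(-3,17 \right)},-92 \right)}} = \frac{1}{-1440 + \left(\frac{1}{133} + \left(5 - -3\right) - 92\right)} = \frac{1}{-1440 + \left(\frac{1}{133} + \left(5 + 3\right) - 92\right)} = \frac{1}{-1440 + \left(\frac{1}{133} + 8 - 92\right)} = \frac{1}{-1440 - \frac{11171}{133}} = \frac{1}{- \frac{202691}{133}} = - \frac{133}{202691}$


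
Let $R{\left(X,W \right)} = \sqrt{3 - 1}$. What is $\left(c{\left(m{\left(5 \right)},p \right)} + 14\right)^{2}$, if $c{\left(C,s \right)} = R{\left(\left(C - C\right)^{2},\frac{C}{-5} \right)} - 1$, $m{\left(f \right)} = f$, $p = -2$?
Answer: $\left(13 + \sqrt{2}\right)^{2} \approx 207.77$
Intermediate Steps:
$R{\left(X,W \right)} = \sqrt{2}$
$c{\left(C,s \right)} = -1 + \sqrt{2}$ ($c{\left(C,s \right)} = \sqrt{2} - 1 = -1 + \sqrt{2}$)
$\left(c{\left(m{\left(5 \right)},p \right)} + 14\right)^{2} = \left(\left(-1 + \sqrt{2}\right) + 14\right)^{2} = \left(13 + \sqrt{2}\right)^{2}$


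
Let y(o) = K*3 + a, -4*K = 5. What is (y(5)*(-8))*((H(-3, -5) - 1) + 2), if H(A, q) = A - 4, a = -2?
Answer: -276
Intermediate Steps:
K = -5/4 (K = -1/4*5 = -5/4 ≈ -1.2500)
H(A, q) = -4 + A
y(o) = -23/4 (y(o) = -5/4*3 - 2 = -15/4 - 2 = -23/4)
(y(5)*(-8))*((H(-3, -5) - 1) + 2) = (-23/4*(-8))*(((-4 - 3) - 1) + 2) = 46*((-7 - 1) + 2) = 46*(-8 + 2) = 46*(-6) = -276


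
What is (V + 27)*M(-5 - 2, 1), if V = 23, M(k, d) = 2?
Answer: 100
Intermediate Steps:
(V + 27)*M(-5 - 2, 1) = (23 + 27)*2 = 50*2 = 100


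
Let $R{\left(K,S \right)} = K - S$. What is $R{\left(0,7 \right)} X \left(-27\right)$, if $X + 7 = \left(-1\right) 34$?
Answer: $-7749$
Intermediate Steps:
$X = -41$ ($X = -7 - 34 = -41$)
$R{\left(0,7 \right)} X \left(-27\right) = \left(0 - 7\right) \left(-41\right) \left(-27\right) = \left(-7\right) \left(-41\right) \left(-27\right) = 287 \left(-27\right) = -7749$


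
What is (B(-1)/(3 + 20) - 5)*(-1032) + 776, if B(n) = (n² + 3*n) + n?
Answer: 139624/23 ≈ 6070.6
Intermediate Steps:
B(n) = n² + 4*n
(B(-1)/(3 + 20) - 5)*(-1032) + 776 = ((-(4 - 1))/(3 + 20) - 5)*(-1032) + 776 = ((-1*3)/23 - 5)*(-1032) + 776 = ((1/23)*(-3) - 5)*(-1032) + 776 = (-3/23 - 5)*(-1032) + 776 = -118/23*(-1032) + 776 = 121776/23 + 776 = 139624/23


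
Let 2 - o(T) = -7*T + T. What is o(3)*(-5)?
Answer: -100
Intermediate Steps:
o(T) = 2 + 6*T (o(T) = 2 - (-7*T + T) = 2 - (-6)*T = 2 + 6*T)
o(3)*(-5) = (2 + 6*3)*(-5) = (2 + 18)*(-5) = 20*(-5) = -100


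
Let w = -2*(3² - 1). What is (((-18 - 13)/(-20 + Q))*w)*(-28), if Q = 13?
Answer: 1984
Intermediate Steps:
w = -16 (w = -2*(9 - 1) = -2*8 = -16)
(((-18 - 13)/(-20 + Q))*w)*(-28) = (((-18 - 13)/(-20 + 13))*(-16))*(-28) = (-31/(-7)*(-16))*(-28) = (-31*(-⅐)*(-16))*(-28) = ((31/7)*(-16))*(-28) = -496/7*(-28) = 1984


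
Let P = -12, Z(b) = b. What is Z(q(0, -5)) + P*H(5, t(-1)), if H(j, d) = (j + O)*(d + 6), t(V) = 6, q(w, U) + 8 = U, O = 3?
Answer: -1165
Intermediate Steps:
q(w, U) = -8 + U
H(j, d) = (3 + j)*(6 + d) (H(j, d) = (j + 3)*(d + 6) = (3 + j)*(6 + d))
Z(q(0, -5)) + P*H(5, t(-1)) = (-8 - 5) - 12*(18 + 3*6 + 6*5 + 6*5) = -13 - 12*(18 + 18 + 30 + 30) = -13 - 12*96 = -13 - 1152 = -1165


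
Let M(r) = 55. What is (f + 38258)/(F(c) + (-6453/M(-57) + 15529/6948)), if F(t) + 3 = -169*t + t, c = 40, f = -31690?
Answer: -2509895520/2613108569 ≈ -0.96050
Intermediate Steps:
F(t) = -3 - 168*t (F(t) = -3 + (-169*t + t) = -3 - 168*t)
(f + 38258)/(F(c) + (-6453/M(-57) + 15529/6948)) = (-31690 + 38258)/((-3 - 168*40) + (-6453/55 + 15529/6948)) = 6568/((-3 - 6720) + (-6453*1/55 + 15529*(1/6948))) = 6568/(-6723 + (-6453/55 + 15529/6948)) = 6568/(-6723 - 43981349/382140) = 6568/(-2613108569/382140) = 6568*(-382140/2613108569) = -2509895520/2613108569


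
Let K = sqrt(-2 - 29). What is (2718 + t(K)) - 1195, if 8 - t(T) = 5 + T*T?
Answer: 1557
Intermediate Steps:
K = I*sqrt(31) (K = sqrt(-31) = I*sqrt(31) ≈ 5.5678*I)
t(T) = 3 - T**2 (t(T) = 8 - (5 + T*T) = 8 - (5 + T**2) = 8 + (-5 - T**2) = 3 - T**2)
(2718 + t(K)) - 1195 = (2718 + (3 - (I*sqrt(31))**2)) - 1195 = (2718 + (3 - 1*(-31))) - 1195 = (2718 + (3 + 31)) - 1195 = (2718 + 34) - 1195 = 2752 - 1195 = 1557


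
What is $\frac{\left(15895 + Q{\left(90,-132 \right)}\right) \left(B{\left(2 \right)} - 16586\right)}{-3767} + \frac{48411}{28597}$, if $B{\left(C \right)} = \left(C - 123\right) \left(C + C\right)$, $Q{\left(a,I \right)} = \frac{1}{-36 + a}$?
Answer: $\frac{69834133900048}{969524091} \approx 72029.0$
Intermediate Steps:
$B{\left(C \right)} = 2 C \left(-123 + C\right)$ ($B{\left(C \right)} = \left(-123 + C\right) 2 C = 2 C \left(-123 + C\right)$)
$\frac{\left(15895 + Q{\left(90,-132 \right)}\right) \left(B{\left(2 \right)} - 16586\right)}{-3767} + \frac{48411}{28597} = \frac{\left(15895 + \frac{1}{-36 + 90}\right) \left(2 \cdot 2 \left(-123 + 2\right) - 16586\right)}{-3767} + \frac{48411}{28597} = \left(15895 + \frac{1}{54}\right) \left(2 \cdot 2 \left(-121\right) - 16586\right) \left(- \frac{1}{3767}\right) + 48411 \cdot \frac{1}{28597} = \left(15895 + \frac{1}{54}\right) \left(-484 - 16586\right) \left(- \frac{1}{3767}\right) + \frac{48411}{28597} = \frac{858331}{54} \left(-17070\right) \left(- \frac{1}{3767}\right) + \frac{48411}{28597} = \left(- \frac{2441951695}{9}\right) \left(- \frac{1}{3767}\right) + \frac{48411}{28597} = \frac{2441951695}{33903} + \frac{48411}{28597} = \frac{69834133900048}{969524091}$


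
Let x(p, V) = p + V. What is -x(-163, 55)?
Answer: 108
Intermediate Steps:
x(p, V) = V + p
-x(-163, 55) = -(55 - 163) = -1*(-108) = 108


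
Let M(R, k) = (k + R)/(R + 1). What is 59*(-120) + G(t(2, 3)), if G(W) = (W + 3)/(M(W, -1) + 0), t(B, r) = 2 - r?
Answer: -7080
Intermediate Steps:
M(R, k) = (R + k)/(1 + R)
G(W) = (1 + W)*(3 + W)/(-1 + W) (G(W) = (W + 3)/((W - 1)/(1 + W) + 0) = (3 + W)/((-1 + W)/(1 + W) + 0) = (3 + W)/(((-1 + W)/(1 + W))) = (3 + W)*((1 + W)/(-1 + W)) = (1 + W)*(3 + W)/(-1 + W))
59*(-120) + G(t(2, 3)) = 59*(-120) + (1 + (2 - 1*3))*(3 + (2 - 1*3))/(-1 + (2 - 1*3)) = -7080 + (1 + (2 - 3))*(3 + (2 - 3))/(-1 + (2 - 3)) = -7080 + (1 - 1)*(3 - 1)/(-1 - 1) = -7080 + 0*2/(-2) = -7080 - ½*0*2 = -7080 + 0 = -7080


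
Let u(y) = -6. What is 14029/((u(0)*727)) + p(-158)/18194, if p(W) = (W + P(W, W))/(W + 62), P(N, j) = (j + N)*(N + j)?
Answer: -2078189231/634897824 ≈ -3.2733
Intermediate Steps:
P(N, j) = (N + j)² (P(N, j) = (N + j)*(N + j) = (N + j)²)
p(W) = (W + 4*W²)/(62 + W) (p(W) = (W + (W + W)²)/(W + 62) = (W + (2*W)²)/(62 + W) = (W + 4*W²)/(62 + W))
14029/((u(0)*727)) + p(-158)/18194 = 14029/((-6*727)) - 158*(1 + 4*(-158))/(62 - 158)/18194 = 14029/(-4362) - 158*(1 - 632)/(-96)*(1/18194) = 14029*(-1/4362) - 158*(-1/96)*(-631)*(1/18194) = -14029/4362 - 49849/48*1/18194 = -14029/4362 - 49849/873312 = -2078189231/634897824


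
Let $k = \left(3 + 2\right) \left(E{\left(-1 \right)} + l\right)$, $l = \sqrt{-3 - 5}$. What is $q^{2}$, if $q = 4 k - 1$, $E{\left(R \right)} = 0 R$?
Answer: $\left(1 - 40 i \sqrt{2}\right)^{2} \approx -3199.0 - 113.14 i$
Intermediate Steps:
$E{\left(R \right)} = 0$
$l = 2 i \sqrt{2}$ ($l = \sqrt{-8} = 2 i \sqrt{2} \approx 2.8284 i$)
$k = 10 i \sqrt{2}$ ($k = \left(3 + 2\right) \left(0 + 2 i \sqrt{2}\right) = 5 \cdot 2 i \sqrt{2} = 10 i \sqrt{2} \approx 14.142 i$)
$q = -1 + 40 i \sqrt{2}$ ($q = 4 \cdot 10 i \sqrt{2} - 1 = 40 i \sqrt{2} - 1 = -1 + 40 i \sqrt{2} \approx -1.0 + 56.569 i$)
$q^{2} = \left(-1 + 40 i \sqrt{2}\right)^{2}$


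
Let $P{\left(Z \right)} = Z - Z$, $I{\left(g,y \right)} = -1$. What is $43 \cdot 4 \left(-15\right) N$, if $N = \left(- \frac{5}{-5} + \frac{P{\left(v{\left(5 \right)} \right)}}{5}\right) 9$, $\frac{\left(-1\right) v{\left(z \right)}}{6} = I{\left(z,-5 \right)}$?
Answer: $-23220$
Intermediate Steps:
$v{\left(z \right)} = 6$ ($v{\left(z \right)} = \left(-6\right) \left(-1\right) = 6$)
$P{\left(Z \right)} = 0$
$N = 9$ ($N = \left(- \frac{5}{-5} + \frac{0}{5}\right) 9 = \left(\left(-5\right) \left(- \frac{1}{5}\right) + 0 \cdot \frac{1}{5}\right) 9 = \left(1 + 0\right) 9 = 1 \cdot 9 = 9$)
$43 \cdot 4 \left(-15\right) N = 43 \cdot 4 \left(-15\right) 9 = 43 \left(-60\right) 9 = \left(-2580\right) 9 = -23220$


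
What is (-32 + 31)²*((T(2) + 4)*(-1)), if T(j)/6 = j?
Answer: -16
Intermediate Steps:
T(j) = 6*j
(-32 + 31)²*((T(2) + 4)*(-1)) = (-32 + 31)²*((6*2 + 4)*(-1)) = (-1)²*((12 + 4)*(-1)) = 1*(16*(-1)) = 1*(-16) = -16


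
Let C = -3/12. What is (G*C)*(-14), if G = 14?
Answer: 49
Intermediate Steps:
C = -1/4 (C = -3*1/12 = -1/4 ≈ -0.25000)
(G*C)*(-14) = (14*(-1/4))*(-14) = -7/2*(-14) = 49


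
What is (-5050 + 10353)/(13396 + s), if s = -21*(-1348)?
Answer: 5303/41704 ≈ 0.12716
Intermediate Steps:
s = 28308
(-5050 + 10353)/(13396 + s) = (-5050 + 10353)/(13396 + 28308) = 5303/41704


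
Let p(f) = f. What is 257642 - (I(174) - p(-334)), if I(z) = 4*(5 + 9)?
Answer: 257252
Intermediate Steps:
I(z) = 56 (I(z) = 4*14 = 56)
257642 - (I(174) - p(-334)) = 257642 - (56 - 1*(-334)) = 257642 - (56 + 334) = 257642 - 1*390 = 257642 - 390 = 257252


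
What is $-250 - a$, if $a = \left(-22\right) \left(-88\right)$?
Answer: $-2186$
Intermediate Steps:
$a = 1936$
$-250 - a = -250 - 1936 = -2186$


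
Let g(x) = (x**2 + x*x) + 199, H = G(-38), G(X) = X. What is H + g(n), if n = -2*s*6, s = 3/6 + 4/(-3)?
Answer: 361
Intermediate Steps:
s = -5/6 (s = 3*(1/6) + 4*(-1/3) = 1/2 - 4/3 = -5/6 ≈ -0.83333)
H = -38
n = 10 (n = -2*(-5/6)*6 = (5/3)*6 = 10)
g(x) = 199 + 2*x**2 (g(x) = (x**2 + x**2) + 199 = 2*x**2 + 199 = 199 + 2*x**2)
H + g(n) = -38 + (199 + 2*10**2) = -38 + (199 + 2*100) = -38 + (199 + 200) = -38 + 399 = 361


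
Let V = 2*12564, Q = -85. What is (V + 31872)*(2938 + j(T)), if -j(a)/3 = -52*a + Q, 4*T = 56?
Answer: 306489000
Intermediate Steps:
T = 14 (T = (¼)*56 = 14)
j(a) = 255 + 156*a (j(a) = -3*(-52*a - 85) = -3*(-85 - 52*a) = 255 + 156*a)
V = 25128
(V + 31872)*(2938 + j(T)) = (25128 + 31872)*(2938 + (255 + 156*14)) = 57000*(2938 + (255 + 2184)) = 57000*(2938 + 2439) = 57000*5377 = 306489000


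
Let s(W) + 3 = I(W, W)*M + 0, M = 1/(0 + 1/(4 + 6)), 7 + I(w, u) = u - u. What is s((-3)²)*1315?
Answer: -95995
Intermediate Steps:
I(w, u) = -7 (I(w, u) = -7 + (u - u) = -7 + 0 = -7)
M = 10 (M = 1/(0 + 1/10) = 1/(0 + ⅒) = 1/(⅒) = 10)
s(W) = -73 (s(W) = -3 + (-7*10 + 0) = -3 + (-70 + 0) = -3 - 70 = -73)
s((-3)²)*1315 = -73*1315 = -95995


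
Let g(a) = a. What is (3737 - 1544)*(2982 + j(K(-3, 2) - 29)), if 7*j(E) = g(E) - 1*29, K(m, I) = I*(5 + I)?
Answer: 45680190/7 ≈ 6.5257e+6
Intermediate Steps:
j(E) = -29/7 + E/7 (j(E) = (E - 1*29)/7 = (E - 29)/7 = (-29 + E)/7 = -29/7 + E/7)
(3737 - 1544)*(2982 + j(K(-3, 2) - 29)) = (3737 - 1544)*(2982 + (-29/7 + (2*(5 + 2) - 29)/7)) = 2193*(2982 + (-29/7 + (2*7 - 29)/7)) = 2193*(2982 + (-29/7 + (14 - 29)/7)) = 2193*(2982 + (-29/7 + (1/7)*(-15))) = 2193*(2982 + (-29/7 - 15/7)) = 2193*(2982 - 44/7) = 2193*(20830/7) = 45680190/7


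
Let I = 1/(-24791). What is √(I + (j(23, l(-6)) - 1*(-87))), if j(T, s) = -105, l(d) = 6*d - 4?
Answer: I*√11062711049/24791 ≈ 4.2426*I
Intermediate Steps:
l(d) = -4 + 6*d
I = -1/24791 ≈ -4.0337e-5
√(I + (j(23, l(-6)) - 1*(-87))) = √(-1/24791 + (-105 - 1*(-87))) = √(-1/24791 + (-105 + 87)) = √(-1/24791 - 18) = √(-446239/24791) = I*√11062711049/24791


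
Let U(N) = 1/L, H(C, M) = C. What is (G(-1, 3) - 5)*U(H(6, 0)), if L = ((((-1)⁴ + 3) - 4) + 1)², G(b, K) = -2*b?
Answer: -3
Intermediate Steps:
L = 1 (L = (((1 + 3) - 4) + 1)² = ((4 - 4) + 1)² = (0 + 1)² = 1² = 1)
U(N) = 1 (U(N) = 1/1 = 1)
(G(-1, 3) - 5)*U(H(6, 0)) = (-2*(-1) - 5)*1 = (2 - 5)*1 = -3*1 = -3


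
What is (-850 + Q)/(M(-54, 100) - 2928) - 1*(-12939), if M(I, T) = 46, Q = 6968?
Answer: 18642040/1441 ≈ 12937.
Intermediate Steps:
(-850 + Q)/(M(-54, 100) - 2928) - 1*(-12939) = (-850 + 6968)/(46 - 2928) - 1*(-12939) = 6118/(-2882) + 12939 = 6118*(-1/2882) + 12939 = -3059/1441 + 12939 = 18642040/1441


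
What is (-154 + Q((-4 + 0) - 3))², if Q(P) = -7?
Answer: 25921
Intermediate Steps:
(-154 + Q((-4 + 0) - 3))² = (-154 - 7)² = (-161)² = 25921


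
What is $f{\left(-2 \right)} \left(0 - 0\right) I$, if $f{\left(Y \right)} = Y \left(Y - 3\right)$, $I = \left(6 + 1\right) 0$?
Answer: $0$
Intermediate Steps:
$I = 0$ ($I = 7 \cdot 0 = 0$)
$f{\left(Y \right)} = Y \left(-3 + Y\right)$
$f{\left(-2 \right)} \left(0 - 0\right) I = - 2 \left(-3 - 2\right) \left(0 - 0\right) 0 = \left(-2\right) \left(-5\right) \left(0 + 0\right) 0 = 10 \cdot 0 \cdot 0 = 0 \cdot 0 = 0$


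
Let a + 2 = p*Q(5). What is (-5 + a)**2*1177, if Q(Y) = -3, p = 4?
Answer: 424897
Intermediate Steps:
a = -14 (a = -2 + 4*(-3) = -2 - 12 = -14)
(-5 + a)**2*1177 = (-5 - 14)**2*1177 = (-19)**2*1177 = 361*1177 = 424897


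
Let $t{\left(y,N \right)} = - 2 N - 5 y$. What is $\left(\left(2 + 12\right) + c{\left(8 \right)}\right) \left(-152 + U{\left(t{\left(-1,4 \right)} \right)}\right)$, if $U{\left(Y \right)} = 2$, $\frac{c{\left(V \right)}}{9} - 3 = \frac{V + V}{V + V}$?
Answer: $-7500$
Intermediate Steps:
$t{\left(y,N \right)} = - 5 y - 2 N$
$c{\left(V \right)} = 36$ ($c{\left(V \right)} = 27 + 9 \frac{V + V}{V + V} = 27 + 9 \frac{2 V}{2 V} = 27 + 9 \cdot 2 V \frac{1}{2 V} = 27 + 9 \cdot 1 = 27 + 9 = 36$)
$\left(\left(2 + 12\right) + c{\left(8 \right)}\right) \left(-152 + U{\left(t{\left(-1,4 \right)} \right)}\right) = \left(\left(2 + 12\right) + 36\right) \left(-152 + 2\right) = \left(14 + 36\right) \left(-150\right) = 50 \left(-150\right) = -7500$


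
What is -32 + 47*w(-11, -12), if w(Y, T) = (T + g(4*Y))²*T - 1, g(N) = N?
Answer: -1768783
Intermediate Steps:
w(Y, T) = -1 + T*(T + 4*Y)² (w(Y, T) = (T + 4*Y)²*T - 1 = T*(T + 4*Y)² - 1 = -1 + T*(T + 4*Y)²)
-32 + 47*w(-11, -12) = -32 + 47*(-1 - 12*(-12 + 4*(-11))²) = -32 + 47*(-1 - 12*(-12 - 44)²) = -32 + 47*(-1 - 12*(-56)²) = -32 + 47*(-1 - 12*3136) = -32 + 47*(-1 - 37632) = -32 + 47*(-37633) = -32 - 1768751 = -1768783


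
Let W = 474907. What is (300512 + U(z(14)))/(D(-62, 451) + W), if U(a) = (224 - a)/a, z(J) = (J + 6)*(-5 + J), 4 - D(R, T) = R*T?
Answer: 13523051/22629285 ≈ 0.59759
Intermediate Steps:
D(R, T) = 4 - R*T
z(J) = (-5 + J)*(6 + J) (z(J) = (6 + J)*(-5 + J) = (-5 + J)*(6 + J))
U(a) = (224 - a)/a
(300512 + U(z(14)))/(D(-62, 451) + W) = (300512 + (224 - (-30 + 14 + 14²))/(-30 + 14 + 14²))/((4 - 1*(-62)*451) + 474907) = (300512 + (224 - (-30 + 14 + 196))/(-30 + 14 + 196))/((4 + 27962) + 474907) = (300512 + (224 - 1*180)/180)/(27966 + 474907) = (300512 + (224 - 180)/180)/502873 = (300512 + (1/180)*44)*(1/502873) = (300512 + 11/45)*(1/502873) = (13523051/45)*(1/502873) = 13523051/22629285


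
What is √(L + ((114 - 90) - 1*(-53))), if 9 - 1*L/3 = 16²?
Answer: 2*I*√166 ≈ 25.768*I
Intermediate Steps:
L = -741 (L = 27 - 3*16² = 27 - 3*256 = 27 - 768 = -741)
√(L + ((114 - 90) - 1*(-53))) = √(-741 + ((114 - 90) - 1*(-53))) = √(-741 + (24 + 53)) = √(-741 + 77) = √(-664) = 2*I*√166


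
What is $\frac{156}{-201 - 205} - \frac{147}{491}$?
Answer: $- \frac{68139}{99673} \approx -0.68363$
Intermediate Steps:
$\frac{156}{-201 - 205} - \frac{147}{491} = \frac{156}{-406} - \frac{147}{491} = 156 \left(- \frac{1}{406}\right) - \frac{147}{491} = - \frac{78}{203} - \frac{147}{491} = - \frac{68139}{99673}$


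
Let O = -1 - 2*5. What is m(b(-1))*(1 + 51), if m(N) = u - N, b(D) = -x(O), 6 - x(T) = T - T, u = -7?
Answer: -52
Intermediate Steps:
O = -11 (O = -1 - 10 = -11)
x(T) = 6 (x(T) = 6 - (T - T) = 6 - 1*0 = 6 + 0 = 6)
b(D) = -6 (b(D) = -1*6 = -6)
m(N) = -7 - N
m(b(-1))*(1 + 51) = (-7 - 1*(-6))*(1 + 51) = (-7 + 6)*52 = -1*52 = -52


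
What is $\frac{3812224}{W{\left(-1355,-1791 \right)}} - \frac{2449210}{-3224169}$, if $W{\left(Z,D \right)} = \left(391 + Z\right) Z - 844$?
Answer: $\frac{484012324838}{131523526017} \approx 3.68$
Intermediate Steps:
$W{\left(Z,D \right)} = -844 + Z \left(391 + Z\right)$ ($W{\left(Z,D \right)} = Z \left(391 + Z\right) - 844 = -844 + Z \left(391 + Z\right)$)
$\frac{3812224}{W{\left(-1355,-1791 \right)}} - \frac{2449210}{-3224169} = \frac{3812224}{-844 + \left(-1355\right)^{2} + 391 \left(-1355\right)} - \frac{2449210}{-3224169} = \frac{3812224}{-844 + 1836025 - 529805} - - \frac{2449210}{3224169} = \frac{3812224}{1305376} + \frac{2449210}{3224169} = 3812224 \cdot \frac{1}{1305376} + \frac{2449210}{3224169} = \frac{119132}{40793} + \frac{2449210}{3224169} = \frac{484012324838}{131523526017}$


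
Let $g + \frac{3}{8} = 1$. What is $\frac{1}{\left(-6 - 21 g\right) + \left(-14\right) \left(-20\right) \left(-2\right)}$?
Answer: $- \frac{8}{4633} \approx -0.0017267$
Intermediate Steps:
$g = \frac{5}{8}$ ($g = - \frac{3}{8} + 1 = \frac{5}{8} \approx 0.625$)
$\frac{1}{\left(-6 - 21 g\right) + \left(-14\right) \left(-20\right) \left(-2\right)} = \frac{1}{\left(-6 - \frac{105}{8}\right) + \left(-14\right) \left(-20\right) \left(-2\right)} = \frac{1}{\left(-6 - \frac{105}{8}\right) + 280 \left(-2\right)} = \frac{1}{- \frac{153}{8} - 560} = \frac{1}{- \frac{4633}{8}} = - \frac{8}{4633}$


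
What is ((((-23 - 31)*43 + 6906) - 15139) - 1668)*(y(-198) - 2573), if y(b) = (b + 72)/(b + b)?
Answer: 691809577/22 ≈ 3.1446e+7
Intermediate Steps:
y(b) = (72 + b)/(2*b) (y(b) = (72 + b)/((2*b)) = (72 + b)*(1/(2*b)) = (72 + b)/(2*b))
((((-23 - 31)*43 + 6906) - 15139) - 1668)*(y(-198) - 2573) = ((((-23 - 31)*43 + 6906) - 15139) - 1668)*((½)*(72 - 198)/(-198) - 2573) = (((-54*43 + 6906) - 15139) - 1668)*((½)*(-1/198)*(-126) - 2573) = (((-2322 + 6906) - 15139) - 1668)*(7/22 - 2573) = ((4584 - 15139) - 1668)*(-56599/22) = (-10555 - 1668)*(-56599/22) = -12223*(-56599/22) = 691809577/22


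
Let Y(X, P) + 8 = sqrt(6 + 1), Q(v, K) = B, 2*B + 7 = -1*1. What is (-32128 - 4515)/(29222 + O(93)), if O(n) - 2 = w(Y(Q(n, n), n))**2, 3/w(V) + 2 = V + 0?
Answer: -147013658079/117248683583 + 732860*sqrt(7)/820740785081 ≈ -1.2539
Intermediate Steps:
B = -4 (B = -7/2 + (-1*1)/2 = -7/2 + (1/2)*(-1) = -7/2 - 1/2 = -4)
Q(v, K) = -4
Y(X, P) = -8 + sqrt(7) (Y(X, P) = -8 + sqrt(6 + 1) = -8 + sqrt(7))
w(V) = 3/(-2 + V) (w(V) = 3/(-2 + (V + 0)) = 3/(-2 + V))
O(n) = 2 + 9/(-10 + sqrt(7))**2 (O(n) = 2 + (3/(-2 + (-8 + sqrt(7))))**2 = 2 + (3/(-10 + sqrt(7)))**2 = 2 + 9/(-10 + sqrt(7))**2)
(-32128 - 4515)/(29222 + O(93)) = (-32128 - 4515)/(29222 + (2029/961 + 20*sqrt(7)/961)) = -36643/(28084371/961 + 20*sqrt(7)/961)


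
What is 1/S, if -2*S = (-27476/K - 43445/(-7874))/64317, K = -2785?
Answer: -940275521020/112446783 ≈ -8362.0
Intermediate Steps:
S = -112446783/940275521020 (S = -(-27476/(-2785) - 43445/(-7874))/(2*64317) = -(-27476*(-1/2785) - 43445*(-1/7874))/(2*64317) = -(27476/2785 + 43445/7874)/(2*64317) = -337340349/(43858180*64317) = -½*112446783/470137760510 = -112446783/940275521020 ≈ -0.00011959)
1/S = 1/(-112446783/940275521020) = -940275521020/112446783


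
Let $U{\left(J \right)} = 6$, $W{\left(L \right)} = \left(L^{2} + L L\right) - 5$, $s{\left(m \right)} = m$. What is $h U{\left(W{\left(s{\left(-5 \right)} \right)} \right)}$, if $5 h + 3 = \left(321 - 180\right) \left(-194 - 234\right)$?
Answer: $- \frac{362106}{5} \approx -72421.0$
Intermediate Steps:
$W{\left(L \right)} = -5 + 2 L^{2}$ ($W{\left(L \right)} = \left(L^{2} + L^{2}\right) - 5 = 2 L^{2} - 5 = -5 + 2 L^{2}$)
$h = - \frac{60351}{5}$ ($h = - \frac{3}{5} + \frac{\left(321 - 180\right) \left(-194 - 234\right)}{5} = - \frac{3}{5} + \frac{141 \left(-428\right)}{5} = - \frac{3}{5} + \frac{1}{5} \left(-60348\right) = - \frac{3}{5} - \frac{60348}{5} = - \frac{60351}{5} \approx -12070.0$)
$h U{\left(W{\left(s{\left(-5 \right)} \right)} \right)} = \left(- \frac{60351}{5}\right) 6 = - \frac{362106}{5}$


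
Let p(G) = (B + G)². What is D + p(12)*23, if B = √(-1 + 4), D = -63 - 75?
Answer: 3243 + 552*√3 ≈ 4199.1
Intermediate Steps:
D = -138
B = √3 ≈ 1.7320
p(G) = (G + √3)² (p(G) = (√3 + G)² = (G + √3)²)
D + p(12)*23 = -138 + (12 + √3)²*23 = -138 + 23*(12 + √3)²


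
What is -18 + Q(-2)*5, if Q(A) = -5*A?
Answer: 32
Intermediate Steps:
-18 + Q(-2)*5 = -18 - 5*(-2)*5 = -18 + 10*5 = -18 + 50 = 32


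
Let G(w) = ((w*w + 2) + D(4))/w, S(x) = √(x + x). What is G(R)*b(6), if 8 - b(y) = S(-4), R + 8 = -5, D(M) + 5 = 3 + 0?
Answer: -104 + 26*I*√2 ≈ -104.0 + 36.77*I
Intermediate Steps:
D(M) = -2 (D(M) = -5 + (3 + 0) = -5 + 3 = -2)
R = -13 (R = -8 - 5 = -13)
S(x) = √2*√x (S(x) = √(2*x) = √2*√x)
b(y) = 8 - 2*I*√2 (b(y) = 8 - √2*√(-4) = 8 - √2*2*I = 8 - 2*I*√2)
G(w) = w (G(w) = ((w*w + 2) - 2)/w = ((w² + 2) - 2)/w = ((2 + w²) - 2)/w = w²/w = w)
G(R)*b(6) = -13*(8 - 2*I*√2) = -104 + 26*I*√2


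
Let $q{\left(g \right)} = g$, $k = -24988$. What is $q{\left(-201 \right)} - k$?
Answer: $24787$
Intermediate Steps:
$q{\left(-201 \right)} - k = -201 - -24988 = -201 + 24988 = 24787$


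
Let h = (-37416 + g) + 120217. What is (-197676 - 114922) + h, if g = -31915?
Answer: -261712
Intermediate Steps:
h = 50886 (h = (-37416 - 31915) + 120217 = -69331 + 120217 = 50886)
(-197676 - 114922) + h = (-197676 - 114922) + 50886 = -312598 + 50886 = -261712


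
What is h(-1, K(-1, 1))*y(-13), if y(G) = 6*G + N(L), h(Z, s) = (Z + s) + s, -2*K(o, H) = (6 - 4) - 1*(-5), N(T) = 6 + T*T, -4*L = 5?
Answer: 1127/2 ≈ 563.50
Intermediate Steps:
L = -5/4 (L = -¼*5 = -5/4 ≈ -1.2500)
N(T) = 6 + T²
K(o, H) = -7/2 (K(o, H) = -((6 - 4) - 1*(-5))/2 = -(2 + 5)/2 = -½*7 = -7/2)
h(Z, s) = Z + 2*s
y(G) = 121/16 + 6*G (y(G) = 6*G + (6 + (-5/4)²) = 6*G + (6 + 25/16) = 6*G + 121/16 = 121/16 + 6*G)
h(-1, K(-1, 1))*y(-13) = (-1 + 2*(-7/2))*(121/16 + 6*(-13)) = (-1 - 7)*(121/16 - 78) = -8*(-1127/16) = 1127/2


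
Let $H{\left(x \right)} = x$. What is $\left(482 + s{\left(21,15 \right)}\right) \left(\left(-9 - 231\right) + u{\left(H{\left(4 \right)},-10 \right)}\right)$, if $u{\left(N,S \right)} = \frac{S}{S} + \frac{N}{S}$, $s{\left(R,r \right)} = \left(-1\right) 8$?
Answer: $- \frac{567378}{5} \approx -1.1348 \cdot 10^{5}$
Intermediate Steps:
$s{\left(R,r \right)} = -8$
$u{\left(N,S \right)} = 1 + \frac{N}{S}$
$\left(482 + s{\left(21,15 \right)}\right) \left(\left(-9 - 231\right) + u{\left(H{\left(4 \right)},-10 \right)}\right) = \left(482 - 8\right) \left(\left(-9 - 231\right) + \frac{4 - 10}{-10}\right) = 474 \left(\left(-9 - 231\right) - - \frac{3}{5}\right) = 474 \left(-240 + \frac{3}{5}\right) = 474 \left(- \frac{1197}{5}\right) = - \frac{567378}{5}$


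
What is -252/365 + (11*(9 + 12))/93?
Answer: 20293/11315 ≈ 1.7935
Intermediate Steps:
-252/365 + (11*(9 + 12))/93 = -252*1/365 + (11*21)*(1/93) = -252/365 + 231*(1/93) = -252/365 + 77/31 = 20293/11315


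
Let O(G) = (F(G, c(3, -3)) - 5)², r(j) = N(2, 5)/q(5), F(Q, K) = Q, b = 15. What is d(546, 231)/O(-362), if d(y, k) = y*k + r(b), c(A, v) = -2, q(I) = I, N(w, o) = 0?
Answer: 126126/134689 ≈ 0.93642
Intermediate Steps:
r(j) = 0 (r(j) = 0/5 = 0*(⅕) = 0)
d(y, k) = k*y (d(y, k) = y*k + 0 = k*y + 0 = k*y)
O(G) = (-5 + G)² (O(G) = (G - 5)² = (-5 + G)²)
d(546, 231)/O(-362) = (231*546)/((-5 - 362)²) = 126126/((-367)²) = 126126/134689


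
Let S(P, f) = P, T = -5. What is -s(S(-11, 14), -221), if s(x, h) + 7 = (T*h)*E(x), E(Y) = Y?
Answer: 12162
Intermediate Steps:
s(x, h) = -7 - 5*h*x (s(x, h) = -7 + (-5*h)*x = -7 - 5*h*x)
-s(S(-11, 14), -221) = -(-7 - 5*(-221)*(-11)) = -(-7 - 12155) = -1*(-12162) = 12162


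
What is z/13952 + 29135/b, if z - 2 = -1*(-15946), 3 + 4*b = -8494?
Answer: -372613981/29637536 ≈ -12.572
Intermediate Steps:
b = -8497/4 (b = -¾ + (¼)*(-8494) = -¾ - 4247/2 = -8497/4 ≈ -2124.3)
z = 15948 (z = 2 - 1*(-15946) = 2 + 15946 = 15948)
z/13952 + 29135/b = 15948/13952 + 29135/(-8497/4) = 15948*(1/13952) + 29135*(-4/8497) = 3987/3488 - 116540/8497 = -372613981/29637536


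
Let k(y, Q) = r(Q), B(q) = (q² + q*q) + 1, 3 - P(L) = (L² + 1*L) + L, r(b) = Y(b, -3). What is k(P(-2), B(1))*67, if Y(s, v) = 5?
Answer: 335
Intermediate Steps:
r(b) = 5
P(L) = 3 - L² - 2*L (P(L) = 3 - ((L² + 1*L) + L) = 3 - ((L² + L) + L) = 3 - ((L + L²) + L) = 3 - (L² + 2*L) = 3 + (-L² - 2*L) = 3 - L² - 2*L)
B(q) = 1 + 2*q² (B(q) = (q² + q²) + 1 = 2*q² + 1 = 1 + 2*q²)
k(y, Q) = 5
k(P(-2), B(1))*67 = 5*67 = 335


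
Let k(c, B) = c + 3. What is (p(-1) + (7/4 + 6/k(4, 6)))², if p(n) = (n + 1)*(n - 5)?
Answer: 5329/784 ≈ 6.7972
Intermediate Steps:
k(c, B) = 3 + c
p(n) = (1 + n)*(-5 + n)
(p(-1) + (7/4 + 6/k(4, 6)))² = ((-5 + (-1)² - 4*(-1)) + (7/4 + 6/(3 + 4)))² = ((-5 + 1 + 4) + (7*(¼) + 6/7))² = (0 + (7/4 + 6*(⅐)))² = (0 + (7/4 + 6/7))² = (0 + 73/28)² = (73/28)² = 5329/784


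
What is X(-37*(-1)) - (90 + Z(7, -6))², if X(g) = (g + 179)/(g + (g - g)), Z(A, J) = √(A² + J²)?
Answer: -302629/37 - 180*√85 ≈ -9838.7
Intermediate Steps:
X(g) = (179 + g)/g (X(g) = (179 + g)/(g + 0) = (179 + g)/g)
X(-37*(-1)) - (90 + Z(7, -6))² = (179 - 37*(-1))/((-37*(-1))) - (90 + √(7² + (-6)²))² = (179 + 37)/37 - (90 + √(49 + 36))² = (1/37)*216 - (90 + √85)² = 216/37 - (90 + √85)²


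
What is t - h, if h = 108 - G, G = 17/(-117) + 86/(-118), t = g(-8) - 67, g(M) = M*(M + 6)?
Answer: -1103611/6903 ≈ -159.87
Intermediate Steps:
g(M) = M*(6 + M)
t = -51 (t = -8*(6 - 8) - 67 = -8*(-2) - 67 = 16 - 67 = -51)
G = -6034/6903 (G = 17*(-1/117) + 86*(-1/118) = -17/117 - 43/59 = -6034/6903 ≈ -0.87411)
h = 751558/6903 (h = 108 - 1*(-6034/6903) = 108 + 6034/6903 = 751558/6903 ≈ 108.87)
t - h = -51 - 1*751558/6903 = -51 - 751558/6903 = -1103611/6903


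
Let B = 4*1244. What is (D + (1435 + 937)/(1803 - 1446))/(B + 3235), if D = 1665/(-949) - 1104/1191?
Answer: 533003507/1104386241231 ≈ 0.00048262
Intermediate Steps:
D = -1010237/376753 (D = 1665*(-1/949) - 1104*1/1191 = -1665/949 - 368/397 = -1010237/376753 ≈ -2.6814)
B = 4976
(D + (1435 + 937)/(1803 - 1446))/(B + 3235) = (-1010237/376753 + (1435 + 937)/(1803 - 1446))/(4976 + 3235) = (-1010237/376753 + 2372/357)/8211 = (-1010237/376753 + 2372*(1/357))*(1/8211) = (-1010237/376753 + 2372/357)*(1/8211) = (533003507/134500821)*(1/8211) = 533003507/1104386241231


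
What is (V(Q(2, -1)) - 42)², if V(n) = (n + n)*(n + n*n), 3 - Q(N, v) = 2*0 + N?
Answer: 1444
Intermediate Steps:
Q(N, v) = 3 - N (Q(N, v) = 3 - (2*0 + N) = 3 - (0 + N) = 3 - N)
V(n) = 2*n*(n + n²) (V(n) = (2*n)*(n + n²) = 2*n*(n + n²))
(V(Q(2, -1)) - 42)² = (2*(3 - 1*2)²*(1 + (3 - 1*2)) - 42)² = (2*(3 - 2)²*(1 + (3 - 2)) - 42)² = (2*1²*(1 + 1) - 42)² = (2*1*2 - 42)² = (4 - 42)² = (-38)² = 1444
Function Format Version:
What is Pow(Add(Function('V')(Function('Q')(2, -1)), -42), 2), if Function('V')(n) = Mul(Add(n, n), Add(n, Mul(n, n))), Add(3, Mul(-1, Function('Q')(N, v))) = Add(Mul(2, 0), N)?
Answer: 1444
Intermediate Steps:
Function('Q')(N, v) = Add(3, Mul(-1, N)) (Function('Q')(N, v) = Add(3, Mul(-1, Add(Mul(2, 0), N))) = Add(3, Mul(-1, Add(0, N))) = Add(3, Mul(-1, N)))
Function('V')(n) = Mul(2, n, Add(n, Pow(n, 2))) (Function('V')(n) = Mul(Mul(2, n), Add(n, Pow(n, 2))) = Mul(2, n, Add(n, Pow(n, 2))))
Pow(Add(Function('V')(Function('Q')(2, -1)), -42), 2) = Pow(Add(Mul(2, Pow(Add(3, Mul(-1, 2)), 2), Add(1, Add(3, Mul(-1, 2)))), -42), 2) = Pow(Add(Mul(2, Pow(Add(3, -2), 2), Add(1, Add(3, -2))), -42), 2) = Pow(Add(Mul(2, Pow(1, 2), Add(1, 1)), -42), 2) = Pow(Add(Mul(2, 1, 2), -42), 2) = Pow(Add(4, -42), 2) = Pow(-38, 2) = 1444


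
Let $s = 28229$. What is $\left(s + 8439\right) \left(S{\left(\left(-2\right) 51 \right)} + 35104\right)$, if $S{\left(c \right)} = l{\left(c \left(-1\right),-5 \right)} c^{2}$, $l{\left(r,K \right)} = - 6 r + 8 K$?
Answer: $-247446811072$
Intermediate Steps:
$S{\left(c \right)} = c^{2} \left(-40 + 6 c\right)$ ($S{\left(c \right)} = \left(- 6 c \left(-1\right) + 8 \left(-5\right)\right) c^{2} = \left(- 6 \left(- c\right) - 40\right) c^{2} = \left(6 c - 40\right) c^{2} = \left(-40 + 6 c\right) c^{2} = c^{2} \left(-40 + 6 c\right)$)
$\left(s + 8439\right) \left(S{\left(\left(-2\right) 51 \right)} + 35104\right) = \left(28229 + 8439\right) \left(\left(\left(-2\right) 51\right)^{2} \left(-40 + 6 \left(\left(-2\right) 51\right)\right) + 35104\right) = 36668 \left(\left(-102\right)^{2} \left(-40 + 6 \left(-102\right)\right) + 35104\right) = 36668 \left(10404 \left(-40 - 612\right) + 35104\right) = 36668 \left(10404 \left(-652\right) + 35104\right) = 36668 \left(-6783408 + 35104\right) = 36668 \left(-6748304\right) = -247446811072$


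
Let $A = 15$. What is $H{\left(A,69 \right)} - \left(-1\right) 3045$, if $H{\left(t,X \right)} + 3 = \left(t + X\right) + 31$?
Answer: $3157$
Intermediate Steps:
$H{\left(t,X \right)} = 28 + X + t$ ($H{\left(t,X \right)} = -3 + \left(\left(t + X\right) + 31\right) = -3 + \left(\left(X + t\right) + 31\right) = -3 + \left(31 + X + t\right) = 28 + X + t$)
$H{\left(A,69 \right)} - \left(-1\right) 3045 = \left(28 + 69 + 15\right) - \left(-1\right) 3045 = 112 - -3045 = 112 + 3045 = 3157$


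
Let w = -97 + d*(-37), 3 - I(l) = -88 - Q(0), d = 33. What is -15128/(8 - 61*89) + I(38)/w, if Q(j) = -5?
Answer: 9736249/3572439 ≈ 2.7254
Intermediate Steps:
I(l) = 86 (I(l) = 3 - (-88 - 1*(-5)) = 3 - (-88 + 5) = 3 - 1*(-83) = 3 + 83 = 86)
w = -1318 (w = -97 + 33*(-37) = -97 - 1221 = -1318)
-15128/(8 - 61*89) + I(38)/w = -15128/(8 - 61*89) + 86/(-1318) = -15128/(8 - 5429) + 86*(-1/1318) = -15128/(-5421) - 43/659 = -15128*(-1/5421) - 43/659 = 15128/5421 - 43/659 = 9736249/3572439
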